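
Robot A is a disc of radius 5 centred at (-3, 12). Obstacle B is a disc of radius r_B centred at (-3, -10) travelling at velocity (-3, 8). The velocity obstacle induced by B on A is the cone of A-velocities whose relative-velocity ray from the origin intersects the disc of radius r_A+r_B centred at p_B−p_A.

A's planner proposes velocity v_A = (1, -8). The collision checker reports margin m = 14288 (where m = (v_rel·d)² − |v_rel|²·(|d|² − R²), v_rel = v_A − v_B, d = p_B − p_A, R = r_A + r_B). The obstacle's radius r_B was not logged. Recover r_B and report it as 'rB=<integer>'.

m = 14288
d = (0, -22);  v_rel = (4, -16),  |v_rel|² = 272
v_rel×d = (4)·(-22) − (-16)·(0) = -88
since m = R²·272 − (-88)²:  R² = (7744 + 14288) / 272 = 81
R = √81 = 9  ⇒  r_B = 9 − 5 = 4

rB=4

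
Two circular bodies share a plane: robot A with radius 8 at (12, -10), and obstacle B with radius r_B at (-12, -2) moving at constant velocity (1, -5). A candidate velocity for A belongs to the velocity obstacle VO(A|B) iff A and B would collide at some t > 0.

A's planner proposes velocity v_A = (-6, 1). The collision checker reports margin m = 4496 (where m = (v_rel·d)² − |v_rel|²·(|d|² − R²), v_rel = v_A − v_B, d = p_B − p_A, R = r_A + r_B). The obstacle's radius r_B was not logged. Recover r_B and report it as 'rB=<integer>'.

m = 4496
d = (-24, 8);  v_rel = (-7, 6),  |v_rel|² = 85
v_rel×d = (-7)·(8) − (6)·(-24) = 88
since m = R²·85 − 88²:  R² = (7744 + 4496) / 85 = 144
R = √144 = 12  ⇒  r_B = 12 − 8 = 4

rB=4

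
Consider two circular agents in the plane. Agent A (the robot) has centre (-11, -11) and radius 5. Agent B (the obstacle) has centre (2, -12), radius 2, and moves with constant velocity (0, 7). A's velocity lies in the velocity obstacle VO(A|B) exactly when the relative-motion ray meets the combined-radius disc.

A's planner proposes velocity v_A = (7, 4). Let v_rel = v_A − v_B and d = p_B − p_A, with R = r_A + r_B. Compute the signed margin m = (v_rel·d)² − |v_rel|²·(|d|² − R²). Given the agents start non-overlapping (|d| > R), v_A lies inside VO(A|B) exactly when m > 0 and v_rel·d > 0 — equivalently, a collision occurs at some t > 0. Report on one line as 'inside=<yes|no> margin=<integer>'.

d = (13, -1),  |d|² = 170;  R = 5+2 = 7,  c = 170−7² = 121
v_rel = (7, -3),  |v_rel|² = 58;  v_rel·d = (7)·(13) + (-3)·(-1) = 94
58·t² − 188·t + 121 = 0  ⇒  m = 94² − 58·121 = 1818
m = 1818 > 0,  v_rel·d = 94 > 0  ⇒  inside

inside=yes margin=1818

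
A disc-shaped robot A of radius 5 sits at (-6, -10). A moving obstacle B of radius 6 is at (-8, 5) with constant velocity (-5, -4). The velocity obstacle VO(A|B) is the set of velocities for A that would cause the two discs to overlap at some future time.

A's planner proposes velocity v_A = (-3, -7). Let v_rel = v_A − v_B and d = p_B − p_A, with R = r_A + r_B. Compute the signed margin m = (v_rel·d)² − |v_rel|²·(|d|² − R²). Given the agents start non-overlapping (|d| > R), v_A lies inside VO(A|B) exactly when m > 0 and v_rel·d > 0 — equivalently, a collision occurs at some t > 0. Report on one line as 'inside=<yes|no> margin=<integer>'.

d = (-2, 15),  |d|² = 229;  R = 5+6 = 11,  c = 229−11² = 108
v_rel = (2, -3),  |v_rel|² = 13;  v_rel·d = (2)·(-2) + (-3)·(15) = -49
13·t² + 98·t + 108 = 0  ⇒  m = (-49)² − 13·108 = 997
m = 997 > 0,  v_rel·d = -49 < 0  ⇒  outside

inside=no margin=997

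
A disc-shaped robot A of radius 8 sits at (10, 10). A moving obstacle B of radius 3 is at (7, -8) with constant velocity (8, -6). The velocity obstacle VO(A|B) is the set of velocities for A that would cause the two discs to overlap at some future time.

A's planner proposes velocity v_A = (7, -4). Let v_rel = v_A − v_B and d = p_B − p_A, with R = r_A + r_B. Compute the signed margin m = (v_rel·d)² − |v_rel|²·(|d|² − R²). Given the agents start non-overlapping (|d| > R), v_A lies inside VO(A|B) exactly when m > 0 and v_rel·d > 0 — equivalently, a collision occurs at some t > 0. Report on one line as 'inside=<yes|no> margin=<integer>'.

d = (-3, -18),  |d|² = 333;  R = 8+3 = 11,  c = 333−11² = 212
v_rel = (-1, 2),  |v_rel|² = 5;  v_rel·d = (-1)·(-3) + (2)·(-18) = -33
5·t² + 66·t + 212 = 0  ⇒  m = (-33)² − 5·212 = 29
m = 29 > 0,  v_rel·d = -33 < 0  ⇒  outside

inside=no margin=29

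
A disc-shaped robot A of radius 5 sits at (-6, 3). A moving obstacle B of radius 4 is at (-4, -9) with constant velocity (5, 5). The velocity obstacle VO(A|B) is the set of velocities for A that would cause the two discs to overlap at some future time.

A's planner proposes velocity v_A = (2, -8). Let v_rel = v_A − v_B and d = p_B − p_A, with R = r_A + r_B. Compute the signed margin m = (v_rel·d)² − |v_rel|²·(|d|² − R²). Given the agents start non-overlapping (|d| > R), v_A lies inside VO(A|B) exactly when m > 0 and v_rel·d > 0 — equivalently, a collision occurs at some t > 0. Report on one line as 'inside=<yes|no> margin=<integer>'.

d = (2, -12),  |d|² = 148;  R = 5+4 = 9,  c = 148−9² = 67
v_rel = (-3, -13),  |v_rel|² = 178;  v_rel·d = (-3)·(2) + (-13)·(-12) = 150
178·t² − 300·t + 67 = 0  ⇒  m = 150² − 178·67 = 10574
m = 10574 > 0,  v_rel·d = 150 > 0  ⇒  inside

inside=yes margin=10574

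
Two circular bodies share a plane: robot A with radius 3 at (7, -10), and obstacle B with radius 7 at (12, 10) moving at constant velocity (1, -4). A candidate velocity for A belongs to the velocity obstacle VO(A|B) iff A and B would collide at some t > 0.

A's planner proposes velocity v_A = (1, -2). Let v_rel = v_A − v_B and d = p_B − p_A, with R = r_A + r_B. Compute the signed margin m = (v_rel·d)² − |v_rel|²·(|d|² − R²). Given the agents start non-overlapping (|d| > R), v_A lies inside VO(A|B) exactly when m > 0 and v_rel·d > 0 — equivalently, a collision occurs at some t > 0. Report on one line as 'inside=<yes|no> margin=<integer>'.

d = (5, 20),  |d|² = 425;  R = 3+7 = 10,  c = 425−10² = 325
v_rel = (0, 2),  |v_rel|² = 4;  v_rel·d = (0)·(5) + (2)·(20) = 40
4·t² − 80·t + 325 = 0  ⇒  m = 40² − 4·325 = 300
m = 300 > 0,  v_rel·d = 40 > 0  ⇒  inside

inside=yes margin=300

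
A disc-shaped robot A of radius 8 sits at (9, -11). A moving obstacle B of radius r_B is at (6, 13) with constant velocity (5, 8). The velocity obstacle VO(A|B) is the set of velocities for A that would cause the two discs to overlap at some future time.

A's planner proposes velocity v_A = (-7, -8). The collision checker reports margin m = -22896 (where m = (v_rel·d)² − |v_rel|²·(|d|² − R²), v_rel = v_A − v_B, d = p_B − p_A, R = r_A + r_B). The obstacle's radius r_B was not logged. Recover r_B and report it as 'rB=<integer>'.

m = -22896
d = (-3, 24);  v_rel = (-12, -16),  |v_rel|² = 400
v_rel×d = (-12)·(24) − (-16)·(-3) = -336
since m = R²·400 − (-336)²:  R² = (112896 + -22896) / 400 = 225
R = √225 = 15  ⇒  r_B = 15 − 8 = 7

rB=7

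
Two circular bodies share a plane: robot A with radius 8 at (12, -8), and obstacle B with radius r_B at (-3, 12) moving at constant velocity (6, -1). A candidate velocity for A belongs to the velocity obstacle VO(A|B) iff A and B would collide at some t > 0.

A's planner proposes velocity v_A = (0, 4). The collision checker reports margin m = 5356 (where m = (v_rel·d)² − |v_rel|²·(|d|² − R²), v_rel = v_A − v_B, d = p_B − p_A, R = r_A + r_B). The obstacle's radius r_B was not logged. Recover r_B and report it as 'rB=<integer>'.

m = 5356
d = (-15, 20);  v_rel = (-6, 5),  |v_rel|² = 61
v_rel×d = (-6)·(20) − (5)·(-15) = -45
since m = R²·61 − (-45)²:  R² = (2025 + 5356) / 61 = 121
R = √121 = 11  ⇒  r_B = 11 − 8 = 3

rB=3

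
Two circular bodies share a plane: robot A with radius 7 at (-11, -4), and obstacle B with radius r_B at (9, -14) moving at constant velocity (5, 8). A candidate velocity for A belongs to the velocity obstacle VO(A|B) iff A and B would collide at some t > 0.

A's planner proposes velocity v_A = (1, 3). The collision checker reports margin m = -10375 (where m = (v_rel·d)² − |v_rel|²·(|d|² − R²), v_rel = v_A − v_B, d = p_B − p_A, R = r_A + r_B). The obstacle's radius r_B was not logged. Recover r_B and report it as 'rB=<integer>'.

m = -10375
d = (20, -10);  v_rel = (-4, -5),  |v_rel|² = 41
v_rel×d = (-4)·(-10) − (-5)·(20) = 140
since m = R²·41 − 140²:  R² = (19600 + -10375) / 41 = 225
R = √225 = 15  ⇒  r_B = 15 − 7 = 8

rB=8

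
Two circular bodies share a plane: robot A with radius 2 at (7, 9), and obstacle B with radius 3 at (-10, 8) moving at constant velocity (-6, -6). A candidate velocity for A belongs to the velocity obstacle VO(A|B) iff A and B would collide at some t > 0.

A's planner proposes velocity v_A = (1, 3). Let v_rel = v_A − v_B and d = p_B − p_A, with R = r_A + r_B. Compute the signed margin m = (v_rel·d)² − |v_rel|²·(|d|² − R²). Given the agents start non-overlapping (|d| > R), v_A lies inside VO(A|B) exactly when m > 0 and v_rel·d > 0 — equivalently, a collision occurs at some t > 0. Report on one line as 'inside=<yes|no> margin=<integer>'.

d = (-17, -1),  |d|² = 290;  R = 2+3 = 5,  c = 290−5² = 265
v_rel = (7, 9),  |v_rel|² = 130;  v_rel·d = (7)·(-17) + (9)·(-1) = -128
130·t² + 256·t + 265 = 0  ⇒  m = (-128)² − 130·265 = -18066
m = -18066 < 0,  v_rel·d = -128 < 0  ⇒  outside

inside=no margin=-18066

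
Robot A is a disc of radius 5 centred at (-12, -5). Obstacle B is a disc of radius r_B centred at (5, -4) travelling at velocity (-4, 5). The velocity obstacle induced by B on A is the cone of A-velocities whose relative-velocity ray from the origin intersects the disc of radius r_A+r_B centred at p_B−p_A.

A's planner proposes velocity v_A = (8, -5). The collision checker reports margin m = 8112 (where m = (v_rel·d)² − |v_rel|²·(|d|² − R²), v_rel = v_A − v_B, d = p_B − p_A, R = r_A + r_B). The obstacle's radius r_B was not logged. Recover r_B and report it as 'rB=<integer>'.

m = 8112
d = (17, 1);  v_rel = (12, -10),  |v_rel|² = 244
v_rel×d = (12)·(1) − (-10)·(17) = 182
since m = R²·244 − 182²:  R² = (33124 + 8112) / 244 = 169
R = √169 = 13  ⇒  r_B = 13 − 5 = 8

rB=8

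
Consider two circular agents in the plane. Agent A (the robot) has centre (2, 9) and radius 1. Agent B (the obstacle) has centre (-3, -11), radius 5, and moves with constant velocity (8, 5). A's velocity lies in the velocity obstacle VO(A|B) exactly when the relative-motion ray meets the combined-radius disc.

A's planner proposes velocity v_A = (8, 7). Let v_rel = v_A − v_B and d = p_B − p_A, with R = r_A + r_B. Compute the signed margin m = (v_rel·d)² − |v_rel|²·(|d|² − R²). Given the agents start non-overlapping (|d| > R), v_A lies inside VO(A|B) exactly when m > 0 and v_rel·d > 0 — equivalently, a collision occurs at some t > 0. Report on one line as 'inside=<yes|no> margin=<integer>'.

d = (-5, -20),  |d|² = 425;  R = 1+5 = 6,  c = 425−6² = 389
v_rel = (0, 2),  |v_rel|² = 4;  v_rel·d = (0)·(-5) + (2)·(-20) = -40
4·t² + 80·t + 389 = 0  ⇒  m = (-40)² − 4·389 = 44
m = 44 > 0,  v_rel·d = -40 < 0  ⇒  outside

inside=no margin=44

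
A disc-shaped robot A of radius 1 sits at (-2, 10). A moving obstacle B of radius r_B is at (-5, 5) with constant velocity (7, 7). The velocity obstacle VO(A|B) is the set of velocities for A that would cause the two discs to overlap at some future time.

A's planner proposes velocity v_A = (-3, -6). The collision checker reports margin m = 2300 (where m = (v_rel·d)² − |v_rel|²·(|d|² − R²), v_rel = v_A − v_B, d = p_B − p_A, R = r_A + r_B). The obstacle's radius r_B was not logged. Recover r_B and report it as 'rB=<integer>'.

m = 2300
d = (-3, -5);  v_rel = (-10, -13),  |v_rel|² = 269
v_rel×d = (-10)·(-5) − (-13)·(-3) = 11
since m = R²·269 − 11²:  R² = (121 + 2300) / 269 = 9
R = √9 = 3  ⇒  r_B = 3 − 1 = 2

rB=2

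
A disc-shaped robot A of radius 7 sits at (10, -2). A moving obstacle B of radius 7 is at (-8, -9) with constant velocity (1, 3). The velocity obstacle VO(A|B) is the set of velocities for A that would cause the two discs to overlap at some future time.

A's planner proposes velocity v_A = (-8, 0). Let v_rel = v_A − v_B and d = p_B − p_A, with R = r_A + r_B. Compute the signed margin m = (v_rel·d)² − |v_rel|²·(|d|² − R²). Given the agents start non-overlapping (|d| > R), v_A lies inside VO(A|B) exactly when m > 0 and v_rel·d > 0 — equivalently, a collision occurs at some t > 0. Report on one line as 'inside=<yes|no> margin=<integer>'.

d = (-18, -7),  |d|² = 373;  R = 7+7 = 14,  c = 373−14² = 177
v_rel = (-9, -3),  |v_rel|² = 90;  v_rel·d = (-9)·(-18) + (-3)·(-7) = 183
90·t² − 366·t + 177 = 0  ⇒  m = 183² − 90·177 = 17559
m = 17559 > 0,  v_rel·d = 183 > 0  ⇒  inside

inside=yes margin=17559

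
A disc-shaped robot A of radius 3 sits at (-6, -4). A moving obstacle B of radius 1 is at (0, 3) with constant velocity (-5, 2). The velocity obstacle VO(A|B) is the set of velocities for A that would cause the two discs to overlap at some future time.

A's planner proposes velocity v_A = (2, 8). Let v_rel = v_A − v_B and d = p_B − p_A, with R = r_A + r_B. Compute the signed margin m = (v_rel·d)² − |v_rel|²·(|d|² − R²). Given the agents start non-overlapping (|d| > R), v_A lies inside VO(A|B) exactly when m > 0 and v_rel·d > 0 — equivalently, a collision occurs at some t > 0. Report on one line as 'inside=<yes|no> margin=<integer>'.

d = (6, 7),  |d|² = 85;  R = 3+1 = 4,  c = 85−4² = 69
v_rel = (7, 6),  |v_rel|² = 85;  v_rel·d = (7)·(6) + (6)·(7) = 84
85·t² − 168·t + 69 = 0  ⇒  m = 84² − 85·69 = 1191
m = 1191 > 0,  v_rel·d = 84 > 0  ⇒  inside

inside=yes margin=1191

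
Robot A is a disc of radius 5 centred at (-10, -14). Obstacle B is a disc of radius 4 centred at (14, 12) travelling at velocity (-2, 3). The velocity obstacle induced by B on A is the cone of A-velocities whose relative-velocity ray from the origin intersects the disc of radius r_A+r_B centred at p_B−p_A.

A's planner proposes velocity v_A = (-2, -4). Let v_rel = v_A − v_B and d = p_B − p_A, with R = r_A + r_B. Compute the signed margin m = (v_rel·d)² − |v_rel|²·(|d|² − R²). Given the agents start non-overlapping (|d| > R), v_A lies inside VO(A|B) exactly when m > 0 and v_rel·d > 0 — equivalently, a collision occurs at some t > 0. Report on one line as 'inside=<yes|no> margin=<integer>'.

d = (24, 26),  |d|² = 1252;  R = 5+4 = 9,  c = 1252−9² = 1171
v_rel = (0, -7),  |v_rel|² = 49;  v_rel·d = (0)·(24) + (-7)·(26) = -182
49·t² + 364·t + 1171 = 0  ⇒  m = (-182)² − 49·1171 = -24255
m = -24255 < 0,  v_rel·d = -182 < 0  ⇒  outside

inside=no margin=-24255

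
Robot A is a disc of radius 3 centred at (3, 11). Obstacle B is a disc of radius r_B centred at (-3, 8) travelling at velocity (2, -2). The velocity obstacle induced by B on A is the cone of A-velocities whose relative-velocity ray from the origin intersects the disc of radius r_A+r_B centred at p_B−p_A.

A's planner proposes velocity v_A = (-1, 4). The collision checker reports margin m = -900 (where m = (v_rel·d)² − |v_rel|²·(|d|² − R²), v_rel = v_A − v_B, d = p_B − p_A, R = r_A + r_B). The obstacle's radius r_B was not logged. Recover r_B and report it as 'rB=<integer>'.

m = -900
d = (-6, -3);  v_rel = (-3, 6),  |v_rel|² = 45
v_rel×d = (-3)·(-3) − (6)·(-6) = 45
since m = R²·45 − 45²:  R² = (2025 + -900) / 45 = 25
R = √25 = 5  ⇒  r_B = 5 − 3 = 2

rB=2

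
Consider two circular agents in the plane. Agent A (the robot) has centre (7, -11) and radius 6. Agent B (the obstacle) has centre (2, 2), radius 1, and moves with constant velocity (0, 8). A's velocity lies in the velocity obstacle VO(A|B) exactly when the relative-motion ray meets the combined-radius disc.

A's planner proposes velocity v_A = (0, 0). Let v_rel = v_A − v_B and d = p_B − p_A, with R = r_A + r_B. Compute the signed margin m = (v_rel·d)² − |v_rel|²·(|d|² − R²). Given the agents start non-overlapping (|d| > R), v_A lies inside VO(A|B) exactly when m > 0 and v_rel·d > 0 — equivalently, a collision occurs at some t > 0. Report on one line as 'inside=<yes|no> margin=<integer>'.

d = (-5, 13),  |d|² = 194;  R = 6+1 = 7,  c = 194−7² = 145
v_rel = (0, -8),  |v_rel|² = 64;  v_rel·d = (0)·(-5) + (-8)·(13) = -104
64·t² + 208·t + 145 = 0  ⇒  m = (-104)² − 64·145 = 1536
m = 1536 > 0,  v_rel·d = -104 < 0  ⇒  outside

inside=no margin=1536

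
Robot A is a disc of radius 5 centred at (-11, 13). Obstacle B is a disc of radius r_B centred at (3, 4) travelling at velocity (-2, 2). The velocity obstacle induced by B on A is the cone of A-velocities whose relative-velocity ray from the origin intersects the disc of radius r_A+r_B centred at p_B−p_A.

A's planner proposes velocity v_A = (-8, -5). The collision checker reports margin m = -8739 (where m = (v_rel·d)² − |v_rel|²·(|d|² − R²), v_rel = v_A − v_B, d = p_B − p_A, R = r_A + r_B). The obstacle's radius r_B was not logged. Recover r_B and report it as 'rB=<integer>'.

m = -8739
d = (14, -9);  v_rel = (-6, -7),  |v_rel|² = 85
v_rel×d = (-6)·(-9) − (-7)·(14) = 152
since m = R²·85 − 152²:  R² = (23104 + -8739) / 85 = 169
R = √169 = 13  ⇒  r_B = 13 − 5 = 8

rB=8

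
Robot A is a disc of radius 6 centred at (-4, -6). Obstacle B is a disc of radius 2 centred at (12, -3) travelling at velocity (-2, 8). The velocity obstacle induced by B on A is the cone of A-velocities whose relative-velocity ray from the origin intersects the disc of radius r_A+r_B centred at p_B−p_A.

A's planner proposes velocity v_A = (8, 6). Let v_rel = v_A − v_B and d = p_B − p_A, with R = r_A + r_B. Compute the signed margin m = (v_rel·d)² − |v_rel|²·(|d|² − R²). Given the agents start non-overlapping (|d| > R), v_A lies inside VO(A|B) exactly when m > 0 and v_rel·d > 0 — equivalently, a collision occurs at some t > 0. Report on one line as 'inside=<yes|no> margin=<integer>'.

d = (16, 3),  |d|² = 265;  R = 6+2 = 8,  c = 265−8² = 201
v_rel = (10, -2),  |v_rel|² = 104;  v_rel·d = (10)·(16) + (-2)·(3) = 154
104·t² − 308·t + 201 = 0  ⇒  m = 154² − 104·201 = 2812
m = 2812 > 0,  v_rel·d = 154 > 0  ⇒  inside

inside=yes margin=2812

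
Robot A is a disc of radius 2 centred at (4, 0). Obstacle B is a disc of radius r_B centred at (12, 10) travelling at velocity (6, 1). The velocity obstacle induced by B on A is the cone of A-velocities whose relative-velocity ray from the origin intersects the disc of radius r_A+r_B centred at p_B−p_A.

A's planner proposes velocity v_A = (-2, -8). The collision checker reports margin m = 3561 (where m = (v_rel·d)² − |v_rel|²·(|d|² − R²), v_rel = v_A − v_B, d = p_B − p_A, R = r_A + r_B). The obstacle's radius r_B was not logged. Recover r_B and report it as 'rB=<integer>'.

m = 3561
d = (8, 10);  v_rel = (-8, -9),  |v_rel|² = 145
v_rel×d = (-8)·(10) − (-9)·(8) = -8
since m = R²·145 − (-8)²:  R² = (64 + 3561) / 145 = 25
R = √25 = 5  ⇒  r_B = 5 − 2 = 3

rB=3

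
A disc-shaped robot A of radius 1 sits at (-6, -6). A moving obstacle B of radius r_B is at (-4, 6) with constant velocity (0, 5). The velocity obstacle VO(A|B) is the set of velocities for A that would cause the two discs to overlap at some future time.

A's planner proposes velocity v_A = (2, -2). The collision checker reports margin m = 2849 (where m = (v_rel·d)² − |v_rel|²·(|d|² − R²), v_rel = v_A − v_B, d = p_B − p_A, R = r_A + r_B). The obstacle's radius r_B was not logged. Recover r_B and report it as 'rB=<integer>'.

m = 2849
d = (2, 12);  v_rel = (2, -7),  |v_rel|² = 53
v_rel×d = (2)·(12) − (-7)·(2) = 38
since m = R²·53 − 38²:  R² = (1444 + 2849) / 53 = 81
R = √81 = 9  ⇒  r_B = 9 − 1 = 8

rB=8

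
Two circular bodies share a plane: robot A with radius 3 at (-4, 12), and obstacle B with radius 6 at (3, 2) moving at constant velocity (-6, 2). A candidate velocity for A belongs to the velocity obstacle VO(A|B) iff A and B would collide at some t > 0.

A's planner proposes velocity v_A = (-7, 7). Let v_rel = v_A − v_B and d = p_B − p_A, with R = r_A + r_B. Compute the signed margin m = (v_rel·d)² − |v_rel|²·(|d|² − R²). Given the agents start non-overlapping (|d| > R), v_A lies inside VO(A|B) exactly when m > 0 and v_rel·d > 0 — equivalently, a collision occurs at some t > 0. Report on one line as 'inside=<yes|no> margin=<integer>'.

d = (7, -10),  |d|² = 149;  R = 3+6 = 9,  c = 149−9² = 68
v_rel = (-1, 5),  |v_rel|² = 26;  v_rel·d = (-1)·(7) + (5)·(-10) = -57
26·t² + 114·t + 68 = 0  ⇒  m = (-57)² − 26·68 = 1481
m = 1481 > 0,  v_rel·d = -57 < 0  ⇒  outside

inside=no margin=1481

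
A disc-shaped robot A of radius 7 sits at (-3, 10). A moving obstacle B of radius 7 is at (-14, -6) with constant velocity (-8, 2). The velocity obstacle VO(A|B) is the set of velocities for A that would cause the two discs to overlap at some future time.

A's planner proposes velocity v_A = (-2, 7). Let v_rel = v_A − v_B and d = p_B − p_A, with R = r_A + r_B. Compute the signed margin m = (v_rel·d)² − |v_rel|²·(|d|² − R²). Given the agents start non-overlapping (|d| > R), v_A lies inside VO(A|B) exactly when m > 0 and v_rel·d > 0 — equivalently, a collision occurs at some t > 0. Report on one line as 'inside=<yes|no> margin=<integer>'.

d = (-11, -16),  |d|² = 377;  R = 7+7 = 14,  c = 377−14² = 181
v_rel = (6, 5),  |v_rel|² = 61;  v_rel·d = (6)·(-11) + (5)·(-16) = -146
61·t² + 292·t + 181 = 0  ⇒  m = (-146)² − 61·181 = 10275
m = 10275 > 0,  v_rel·d = -146 < 0  ⇒  outside

inside=no margin=10275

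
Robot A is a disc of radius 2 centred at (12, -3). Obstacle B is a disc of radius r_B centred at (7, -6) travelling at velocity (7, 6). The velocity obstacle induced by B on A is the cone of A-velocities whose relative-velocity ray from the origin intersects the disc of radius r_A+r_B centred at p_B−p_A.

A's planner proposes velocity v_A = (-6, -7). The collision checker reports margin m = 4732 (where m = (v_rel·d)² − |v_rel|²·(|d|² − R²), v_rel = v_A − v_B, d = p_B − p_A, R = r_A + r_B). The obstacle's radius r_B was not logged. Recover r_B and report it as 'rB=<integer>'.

m = 4732
d = (-5, -3);  v_rel = (-13, -13),  |v_rel|² = 338
v_rel×d = (-13)·(-3) − (-13)·(-5) = -26
since m = R²·338 − (-26)²:  R² = (676 + 4732) / 338 = 16
R = √16 = 4  ⇒  r_B = 4 − 2 = 2

rB=2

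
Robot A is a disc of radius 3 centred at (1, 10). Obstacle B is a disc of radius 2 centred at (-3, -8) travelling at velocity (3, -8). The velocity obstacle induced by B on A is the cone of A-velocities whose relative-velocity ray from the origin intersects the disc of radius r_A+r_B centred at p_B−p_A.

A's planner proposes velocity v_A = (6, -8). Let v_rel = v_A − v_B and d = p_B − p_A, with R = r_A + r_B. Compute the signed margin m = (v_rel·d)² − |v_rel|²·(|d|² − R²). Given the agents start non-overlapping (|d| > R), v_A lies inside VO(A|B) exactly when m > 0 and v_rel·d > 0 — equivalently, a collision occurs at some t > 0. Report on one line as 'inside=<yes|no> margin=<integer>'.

d = (-4, -18),  |d|² = 340;  R = 3+2 = 5,  c = 340−5² = 315
v_rel = (3, 0),  |v_rel|² = 9;  v_rel·d = (3)·(-4) + (0)·(-18) = -12
9·t² + 24·t + 315 = 0  ⇒  m = (-12)² − 9·315 = -2691
m = -2691 < 0,  v_rel·d = -12 < 0  ⇒  outside

inside=no margin=-2691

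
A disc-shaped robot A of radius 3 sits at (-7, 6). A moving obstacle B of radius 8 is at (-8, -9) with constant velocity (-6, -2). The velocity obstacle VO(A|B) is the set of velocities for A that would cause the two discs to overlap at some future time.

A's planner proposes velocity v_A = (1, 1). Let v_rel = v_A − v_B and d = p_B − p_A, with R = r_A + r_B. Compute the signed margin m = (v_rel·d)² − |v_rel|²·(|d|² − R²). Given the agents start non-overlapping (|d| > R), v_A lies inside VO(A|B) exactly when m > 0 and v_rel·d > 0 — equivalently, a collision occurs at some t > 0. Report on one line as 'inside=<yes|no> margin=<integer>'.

d = (-1, -15),  |d|² = 226;  R = 3+8 = 11,  c = 226−11² = 105
v_rel = (7, 3),  |v_rel|² = 58;  v_rel·d = (7)·(-1) + (3)·(-15) = -52
58·t² + 104·t + 105 = 0  ⇒  m = (-52)² − 58·105 = -3386
m = -3386 < 0,  v_rel·d = -52 < 0  ⇒  outside

inside=no margin=-3386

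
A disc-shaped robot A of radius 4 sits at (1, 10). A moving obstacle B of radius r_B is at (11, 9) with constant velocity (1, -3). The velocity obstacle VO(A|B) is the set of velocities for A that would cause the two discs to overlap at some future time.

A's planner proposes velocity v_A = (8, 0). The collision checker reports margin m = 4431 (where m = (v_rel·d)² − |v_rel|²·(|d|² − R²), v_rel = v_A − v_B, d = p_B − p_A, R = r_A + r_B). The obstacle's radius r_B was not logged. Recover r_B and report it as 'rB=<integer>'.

m = 4431
d = (10, -1);  v_rel = (7, 3),  |v_rel|² = 58
v_rel×d = (7)·(-1) − (3)·(10) = -37
since m = R²·58 − (-37)²:  R² = (1369 + 4431) / 58 = 100
R = √100 = 10  ⇒  r_B = 10 − 4 = 6

rB=6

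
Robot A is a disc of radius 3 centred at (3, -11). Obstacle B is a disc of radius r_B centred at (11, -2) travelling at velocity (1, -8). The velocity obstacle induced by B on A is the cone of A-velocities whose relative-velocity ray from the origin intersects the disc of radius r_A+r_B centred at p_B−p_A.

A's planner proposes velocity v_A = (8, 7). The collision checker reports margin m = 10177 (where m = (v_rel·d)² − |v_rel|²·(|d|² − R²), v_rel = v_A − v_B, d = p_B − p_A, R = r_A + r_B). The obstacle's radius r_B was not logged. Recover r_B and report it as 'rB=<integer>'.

m = 10177
d = (8, 9);  v_rel = (7, 15),  |v_rel|² = 274
v_rel×d = (7)·(9) − (15)·(8) = -57
since m = R²·274 − (-57)²:  R² = (3249 + 10177) / 274 = 49
R = √49 = 7  ⇒  r_B = 7 − 3 = 4

rB=4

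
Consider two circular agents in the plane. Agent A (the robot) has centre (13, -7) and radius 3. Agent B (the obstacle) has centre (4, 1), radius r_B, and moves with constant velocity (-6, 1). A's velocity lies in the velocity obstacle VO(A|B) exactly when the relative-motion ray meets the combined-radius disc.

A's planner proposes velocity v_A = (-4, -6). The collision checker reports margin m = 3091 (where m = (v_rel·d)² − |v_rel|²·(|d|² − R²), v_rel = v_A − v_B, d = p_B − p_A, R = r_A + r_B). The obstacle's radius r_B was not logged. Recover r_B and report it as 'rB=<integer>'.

m = 3091
d = (-9, 8);  v_rel = (2, -7),  |v_rel|² = 53
v_rel×d = (2)·(8) − (-7)·(-9) = -47
since m = R²·53 − (-47)²:  R² = (2209 + 3091) / 53 = 100
R = √100 = 10  ⇒  r_B = 10 − 3 = 7

rB=7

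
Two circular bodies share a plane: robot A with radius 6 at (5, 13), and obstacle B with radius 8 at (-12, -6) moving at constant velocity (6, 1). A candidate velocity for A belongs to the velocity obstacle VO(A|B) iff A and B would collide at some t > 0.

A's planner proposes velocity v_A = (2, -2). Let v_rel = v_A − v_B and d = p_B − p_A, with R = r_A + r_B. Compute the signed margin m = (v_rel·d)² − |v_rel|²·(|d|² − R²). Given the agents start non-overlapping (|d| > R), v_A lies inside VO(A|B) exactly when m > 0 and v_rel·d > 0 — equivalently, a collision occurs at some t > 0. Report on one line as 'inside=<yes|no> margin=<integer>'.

d = (-17, -19),  |d|² = 650;  R = 6+8 = 14,  c = 650−14² = 454
v_rel = (-4, -3),  |v_rel|² = 25;  v_rel·d = (-4)·(-17) + (-3)·(-19) = 125
25·t² − 250·t + 454 = 0  ⇒  m = 125² − 25·454 = 4275
m = 4275 > 0,  v_rel·d = 125 > 0  ⇒  inside

inside=yes margin=4275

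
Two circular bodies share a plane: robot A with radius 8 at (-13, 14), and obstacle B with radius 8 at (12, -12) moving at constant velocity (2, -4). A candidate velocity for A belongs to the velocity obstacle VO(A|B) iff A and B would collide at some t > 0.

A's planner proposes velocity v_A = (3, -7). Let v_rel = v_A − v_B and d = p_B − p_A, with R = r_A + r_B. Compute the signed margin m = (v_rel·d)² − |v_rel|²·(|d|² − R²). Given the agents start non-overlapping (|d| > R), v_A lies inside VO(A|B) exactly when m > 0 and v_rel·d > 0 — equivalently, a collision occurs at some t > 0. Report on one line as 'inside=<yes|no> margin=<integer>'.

d = (25, -26),  |d|² = 1301;  R = 8+8 = 16,  c = 1301−16² = 1045
v_rel = (1, -3),  |v_rel|² = 10;  v_rel·d = (1)·(25) + (-3)·(-26) = 103
10·t² − 206·t + 1045 = 0  ⇒  m = 103² − 10·1045 = 159
m = 159 > 0,  v_rel·d = 103 > 0  ⇒  inside

inside=yes margin=159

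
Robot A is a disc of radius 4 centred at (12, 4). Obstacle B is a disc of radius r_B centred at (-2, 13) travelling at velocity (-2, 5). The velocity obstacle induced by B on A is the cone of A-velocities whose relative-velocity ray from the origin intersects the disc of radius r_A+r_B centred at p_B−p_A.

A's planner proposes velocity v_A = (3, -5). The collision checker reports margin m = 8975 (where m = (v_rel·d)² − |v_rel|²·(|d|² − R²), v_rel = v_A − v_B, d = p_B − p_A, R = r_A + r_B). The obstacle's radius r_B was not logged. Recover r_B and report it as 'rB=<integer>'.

m = 8975
d = (-14, 9);  v_rel = (5, -10),  |v_rel|² = 125
v_rel×d = (5)·(9) − (-10)·(-14) = -95
since m = R²·125 − (-95)²:  R² = (9025 + 8975) / 125 = 144
R = √144 = 12  ⇒  r_B = 12 − 4 = 8

rB=8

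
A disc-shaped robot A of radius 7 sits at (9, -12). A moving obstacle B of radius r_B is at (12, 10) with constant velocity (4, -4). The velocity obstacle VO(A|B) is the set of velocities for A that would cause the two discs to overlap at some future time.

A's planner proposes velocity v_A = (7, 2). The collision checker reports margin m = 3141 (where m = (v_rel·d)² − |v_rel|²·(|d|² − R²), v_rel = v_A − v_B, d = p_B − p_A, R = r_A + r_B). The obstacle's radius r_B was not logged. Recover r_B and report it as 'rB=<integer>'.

m = 3141
d = (3, 22);  v_rel = (3, 6),  |v_rel|² = 45
v_rel×d = (3)·(22) − (6)·(3) = 48
since m = R²·45 − 48²:  R² = (2304 + 3141) / 45 = 121
R = √121 = 11  ⇒  r_B = 11 − 7 = 4

rB=4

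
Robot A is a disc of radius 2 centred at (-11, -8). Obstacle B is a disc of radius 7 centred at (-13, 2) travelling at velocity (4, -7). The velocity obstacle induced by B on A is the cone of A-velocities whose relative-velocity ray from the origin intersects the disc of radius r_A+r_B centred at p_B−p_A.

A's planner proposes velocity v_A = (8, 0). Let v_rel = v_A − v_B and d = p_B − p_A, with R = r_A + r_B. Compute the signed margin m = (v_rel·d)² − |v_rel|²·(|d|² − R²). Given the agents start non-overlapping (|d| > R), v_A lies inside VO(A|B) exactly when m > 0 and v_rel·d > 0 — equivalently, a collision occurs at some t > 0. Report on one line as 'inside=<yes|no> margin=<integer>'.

d = (-2, 10),  |d|² = 104;  R = 2+7 = 9,  c = 104−9² = 23
v_rel = (4, 7),  |v_rel|² = 65;  v_rel·d = (4)·(-2) + (7)·(10) = 62
65·t² − 124·t + 23 = 0  ⇒  m = 62² − 65·23 = 2349
m = 2349 > 0,  v_rel·d = 62 > 0  ⇒  inside

inside=yes margin=2349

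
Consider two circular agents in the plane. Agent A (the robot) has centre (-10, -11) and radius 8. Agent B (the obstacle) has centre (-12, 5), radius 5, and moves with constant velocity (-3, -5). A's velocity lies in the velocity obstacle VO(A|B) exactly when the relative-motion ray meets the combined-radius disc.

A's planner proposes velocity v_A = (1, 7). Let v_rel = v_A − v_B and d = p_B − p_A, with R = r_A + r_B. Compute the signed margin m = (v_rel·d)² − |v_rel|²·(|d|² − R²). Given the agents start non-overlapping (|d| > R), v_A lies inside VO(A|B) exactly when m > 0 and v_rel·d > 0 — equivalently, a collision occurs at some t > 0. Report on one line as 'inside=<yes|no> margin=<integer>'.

d = (-2, 16),  |d|² = 260;  R = 8+5 = 13,  c = 260−13² = 91
v_rel = (4, 12),  |v_rel|² = 160;  v_rel·d = (4)·(-2) + (12)·(16) = 184
160·t² − 368·t + 91 = 0  ⇒  m = 184² − 160·91 = 19296
m = 19296 > 0,  v_rel·d = 184 > 0  ⇒  inside

inside=yes margin=19296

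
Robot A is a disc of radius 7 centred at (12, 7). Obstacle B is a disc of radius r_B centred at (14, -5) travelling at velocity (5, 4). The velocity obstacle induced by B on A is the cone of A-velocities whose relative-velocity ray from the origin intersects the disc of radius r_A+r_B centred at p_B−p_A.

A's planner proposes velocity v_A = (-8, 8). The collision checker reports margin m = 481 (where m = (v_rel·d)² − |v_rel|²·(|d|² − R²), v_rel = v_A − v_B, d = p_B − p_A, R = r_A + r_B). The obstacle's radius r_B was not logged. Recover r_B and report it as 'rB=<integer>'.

m = 481
d = (2, -12);  v_rel = (-13, 4),  |v_rel|² = 185
v_rel×d = (-13)·(-12) − (4)·(2) = 148
since m = R²·185 − 148²:  R² = (21904 + 481) / 185 = 121
R = √121 = 11  ⇒  r_B = 11 − 7 = 4

rB=4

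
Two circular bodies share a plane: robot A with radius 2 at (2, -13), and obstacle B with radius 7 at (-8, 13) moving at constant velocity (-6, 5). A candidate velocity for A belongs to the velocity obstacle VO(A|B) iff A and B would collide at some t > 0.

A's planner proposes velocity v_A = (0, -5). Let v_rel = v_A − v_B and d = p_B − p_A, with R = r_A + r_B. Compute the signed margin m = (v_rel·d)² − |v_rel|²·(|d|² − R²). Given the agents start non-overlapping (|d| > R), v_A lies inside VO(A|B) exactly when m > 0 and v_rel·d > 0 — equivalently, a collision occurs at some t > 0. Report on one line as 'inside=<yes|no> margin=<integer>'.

d = (-10, 26),  |d|² = 776;  R = 2+7 = 9,  c = 776−9² = 695
v_rel = (6, -10),  |v_rel|² = 136;  v_rel·d = (6)·(-10) + (-10)·(26) = -320
136·t² + 640·t + 695 = 0  ⇒  m = (-320)² − 136·695 = 7880
m = 7880 > 0,  v_rel·d = -320 < 0  ⇒  outside

inside=no margin=7880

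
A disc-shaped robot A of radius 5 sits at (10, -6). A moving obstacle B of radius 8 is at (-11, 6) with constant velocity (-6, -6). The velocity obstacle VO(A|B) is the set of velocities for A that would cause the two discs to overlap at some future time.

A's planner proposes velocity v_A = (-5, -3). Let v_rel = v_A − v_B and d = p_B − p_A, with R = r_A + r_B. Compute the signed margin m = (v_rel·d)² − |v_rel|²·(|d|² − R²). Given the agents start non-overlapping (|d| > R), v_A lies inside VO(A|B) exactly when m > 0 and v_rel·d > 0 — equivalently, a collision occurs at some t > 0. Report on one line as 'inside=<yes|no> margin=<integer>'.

d = (-21, 12),  |d|² = 585;  R = 5+8 = 13,  c = 585−13² = 416
v_rel = (1, 3),  |v_rel|² = 10;  v_rel·d = (1)·(-21) + (3)·(12) = 15
10·t² − 30·t + 416 = 0  ⇒  m = 15² − 10·416 = -3935
m = -3935 < 0,  v_rel·d = 15 > 0  ⇒  outside

inside=no margin=-3935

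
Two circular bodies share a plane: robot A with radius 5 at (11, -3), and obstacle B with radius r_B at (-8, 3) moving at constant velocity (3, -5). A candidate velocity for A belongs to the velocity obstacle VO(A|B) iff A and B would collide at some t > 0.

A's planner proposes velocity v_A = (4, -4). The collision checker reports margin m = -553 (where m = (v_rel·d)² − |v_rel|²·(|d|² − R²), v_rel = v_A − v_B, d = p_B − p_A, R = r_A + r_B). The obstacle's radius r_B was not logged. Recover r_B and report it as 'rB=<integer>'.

m = -553
d = (-19, 6);  v_rel = (1, 1),  |v_rel|² = 2
v_rel×d = (1)·(6) − (1)·(-19) = 25
since m = R²·2 − 25²:  R² = (625 + -553) / 2 = 36
R = √36 = 6  ⇒  r_B = 6 − 5 = 1

rB=1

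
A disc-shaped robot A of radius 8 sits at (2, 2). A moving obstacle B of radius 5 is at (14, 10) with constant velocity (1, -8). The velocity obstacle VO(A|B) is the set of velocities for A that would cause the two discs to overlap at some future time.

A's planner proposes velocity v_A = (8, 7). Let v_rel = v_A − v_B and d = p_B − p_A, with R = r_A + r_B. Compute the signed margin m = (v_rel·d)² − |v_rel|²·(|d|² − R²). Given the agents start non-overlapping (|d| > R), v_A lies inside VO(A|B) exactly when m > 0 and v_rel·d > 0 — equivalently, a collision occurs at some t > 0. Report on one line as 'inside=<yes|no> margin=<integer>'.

d = (12, 8),  |d|² = 208;  R = 8+5 = 13,  c = 208−13² = 39
v_rel = (7, 15),  |v_rel|² = 274;  v_rel·d = (7)·(12) + (15)·(8) = 204
274·t² − 408·t + 39 = 0  ⇒  m = 204² − 274·39 = 30930
m = 30930 > 0,  v_rel·d = 204 > 0  ⇒  inside

inside=yes margin=30930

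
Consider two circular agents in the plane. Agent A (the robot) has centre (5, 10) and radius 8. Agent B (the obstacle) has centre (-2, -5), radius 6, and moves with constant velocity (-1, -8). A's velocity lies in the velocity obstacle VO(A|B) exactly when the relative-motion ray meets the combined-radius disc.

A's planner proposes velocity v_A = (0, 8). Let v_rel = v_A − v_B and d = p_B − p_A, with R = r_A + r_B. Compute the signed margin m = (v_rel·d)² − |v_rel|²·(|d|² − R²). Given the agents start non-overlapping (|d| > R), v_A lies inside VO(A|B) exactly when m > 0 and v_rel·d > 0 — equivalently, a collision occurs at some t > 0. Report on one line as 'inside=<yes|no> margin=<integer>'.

d = (-7, -15),  |d|² = 274;  R = 8+6 = 14,  c = 274−14² = 78
v_rel = (1, 16),  |v_rel|² = 257;  v_rel·d = (1)·(-7) + (16)·(-15) = -247
257·t² + 494·t + 78 = 0  ⇒  m = (-247)² − 257·78 = 40963
m = 40963 > 0,  v_rel·d = -247 < 0  ⇒  outside

inside=no margin=40963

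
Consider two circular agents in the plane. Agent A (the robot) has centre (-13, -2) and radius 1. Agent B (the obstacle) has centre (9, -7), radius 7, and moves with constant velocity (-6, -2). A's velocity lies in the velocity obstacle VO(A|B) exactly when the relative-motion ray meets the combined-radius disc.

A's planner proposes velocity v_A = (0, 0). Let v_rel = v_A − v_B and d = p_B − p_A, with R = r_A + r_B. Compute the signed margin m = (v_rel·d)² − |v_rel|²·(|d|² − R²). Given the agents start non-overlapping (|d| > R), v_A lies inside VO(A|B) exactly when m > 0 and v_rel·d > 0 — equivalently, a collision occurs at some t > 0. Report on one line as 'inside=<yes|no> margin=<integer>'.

d = (22, -5),  |d|² = 509;  R = 1+7 = 8,  c = 509−8² = 445
v_rel = (6, 2),  |v_rel|² = 40;  v_rel·d = (6)·(22) + (2)·(-5) = 122
40·t² − 244·t + 445 = 0  ⇒  m = 122² − 40·445 = -2916
m = -2916 < 0,  v_rel·d = 122 > 0  ⇒  outside

inside=no margin=-2916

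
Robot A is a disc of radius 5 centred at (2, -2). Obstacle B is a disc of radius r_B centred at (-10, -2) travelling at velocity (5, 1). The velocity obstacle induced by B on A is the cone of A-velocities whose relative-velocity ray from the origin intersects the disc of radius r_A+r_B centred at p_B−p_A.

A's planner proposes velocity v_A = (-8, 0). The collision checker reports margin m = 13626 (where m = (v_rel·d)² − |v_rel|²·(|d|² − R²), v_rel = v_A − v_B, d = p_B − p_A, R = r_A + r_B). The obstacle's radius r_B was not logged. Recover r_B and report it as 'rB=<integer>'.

m = 13626
d = (-12, 0);  v_rel = (-13, -1),  |v_rel|² = 170
v_rel×d = (-13)·(0) − (-1)·(-12) = -12
since m = R²·170 − (-12)²:  R² = (144 + 13626) / 170 = 81
R = √81 = 9  ⇒  r_B = 9 − 5 = 4

rB=4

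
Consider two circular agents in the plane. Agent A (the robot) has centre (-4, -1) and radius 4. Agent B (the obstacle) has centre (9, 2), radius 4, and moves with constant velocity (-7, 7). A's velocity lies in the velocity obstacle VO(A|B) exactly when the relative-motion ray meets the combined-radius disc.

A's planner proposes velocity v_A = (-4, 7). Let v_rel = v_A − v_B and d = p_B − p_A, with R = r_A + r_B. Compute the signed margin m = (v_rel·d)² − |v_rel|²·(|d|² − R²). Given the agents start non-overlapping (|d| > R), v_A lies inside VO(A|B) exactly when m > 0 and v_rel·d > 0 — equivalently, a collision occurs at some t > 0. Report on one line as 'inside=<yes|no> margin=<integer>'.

d = (13, 3),  |d|² = 178;  R = 4+4 = 8,  c = 178−8² = 114
v_rel = (3, 0),  |v_rel|² = 9;  v_rel·d = (3)·(13) + (0)·(3) = 39
9·t² − 78·t + 114 = 0  ⇒  m = 39² − 9·114 = 495
m = 495 > 0,  v_rel·d = 39 > 0  ⇒  inside

inside=yes margin=495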